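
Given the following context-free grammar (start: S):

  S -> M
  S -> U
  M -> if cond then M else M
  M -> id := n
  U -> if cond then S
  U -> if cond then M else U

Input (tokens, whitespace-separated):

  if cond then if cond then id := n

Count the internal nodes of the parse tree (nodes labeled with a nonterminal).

6

[S [U if cond then [S [U if cond then [S [M id := n]]]]]]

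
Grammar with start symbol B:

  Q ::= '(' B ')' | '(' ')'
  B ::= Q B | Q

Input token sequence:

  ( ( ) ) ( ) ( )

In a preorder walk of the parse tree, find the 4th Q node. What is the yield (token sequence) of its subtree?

( )

[B [Q ( [B [Q ( )]] )] [B [Q ( )] [B [Q ( )]]]]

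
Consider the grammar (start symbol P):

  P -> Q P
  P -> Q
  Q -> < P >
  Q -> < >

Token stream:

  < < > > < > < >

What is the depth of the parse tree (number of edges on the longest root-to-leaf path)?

4

[P [Q < [P [Q < >]] >] [P [Q < >] [P [Q < >]]]]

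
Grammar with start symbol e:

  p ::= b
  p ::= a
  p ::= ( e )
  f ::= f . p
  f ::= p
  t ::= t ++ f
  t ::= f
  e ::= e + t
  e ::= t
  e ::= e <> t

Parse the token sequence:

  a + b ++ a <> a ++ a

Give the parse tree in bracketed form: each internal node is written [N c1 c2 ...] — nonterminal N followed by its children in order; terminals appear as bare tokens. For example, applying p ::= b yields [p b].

[e [e [e [t [f [p a]]]] + [t [t [f [p b]]] ++ [f [p a]]]] <> [t [t [f [p a]]] ++ [f [p a]]]]

e
e <> t
e + t <> t
t + t <> t
f + t <> t
p + t <> t
a + t <> t
a + t ++ f <> t
a + f ++ f <> t
a + p ++ f <> t
a + b ++ f <> t
a + b ++ p <> t
a + b ++ a <> t
a + b ++ a <> t ++ f
a + b ++ a <> f ++ f
a + b ++ a <> p ++ f
a + b ++ a <> a ++ f
a + b ++ a <> a ++ p
a + b ++ a <> a ++ a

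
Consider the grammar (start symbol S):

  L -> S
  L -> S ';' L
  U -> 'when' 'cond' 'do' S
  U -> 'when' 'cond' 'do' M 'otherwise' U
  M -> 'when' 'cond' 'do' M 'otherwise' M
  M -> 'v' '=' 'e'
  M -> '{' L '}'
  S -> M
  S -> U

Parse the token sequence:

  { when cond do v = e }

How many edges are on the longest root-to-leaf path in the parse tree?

7

[S [M { [L [S [U when cond do [S [M v = e]]]]] }]]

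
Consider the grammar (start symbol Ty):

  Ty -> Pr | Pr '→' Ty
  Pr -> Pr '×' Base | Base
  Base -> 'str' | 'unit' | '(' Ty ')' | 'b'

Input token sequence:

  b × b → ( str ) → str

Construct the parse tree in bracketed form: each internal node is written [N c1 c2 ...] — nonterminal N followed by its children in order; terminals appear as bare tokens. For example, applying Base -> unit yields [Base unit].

Ty
Pr → Ty
Pr × Base → Ty
Base × Base → Ty
b × Base → Ty
b × b → Ty
b × b → Pr → Ty
b × b → Base → Ty
b × b → ( Ty ) → Ty
b × b → ( Pr ) → Ty
b × b → ( Base ) → Ty
b × b → ( str ) → Ty
b × b → ( str ) → Pr
b × b → ( str ) → Base
b × b → ( str ) → str

[Ty [Pr [Pr [Base b]] × [Base b]] → [Ty [Pr [Base ( [Ty [Pr [Base str]]] )]] → [Ty [Pr [Base str]]]]]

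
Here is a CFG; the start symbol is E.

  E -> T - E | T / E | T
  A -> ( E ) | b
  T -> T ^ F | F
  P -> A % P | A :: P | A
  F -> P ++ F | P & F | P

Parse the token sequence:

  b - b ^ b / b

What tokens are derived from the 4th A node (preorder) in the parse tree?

b

[E [T [F [P [A b]]]] - [E [T [T [F [P [A b]]]] ^ [F [P [A b]]]] / [E [T [F [P [A b]]]]]]]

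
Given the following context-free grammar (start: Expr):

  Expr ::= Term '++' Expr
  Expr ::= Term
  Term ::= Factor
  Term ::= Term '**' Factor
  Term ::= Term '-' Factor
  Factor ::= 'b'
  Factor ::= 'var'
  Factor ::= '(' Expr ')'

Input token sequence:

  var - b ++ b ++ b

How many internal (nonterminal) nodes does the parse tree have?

11

[Expr [Term [Term [Factor var]] - [Factor b]] ++ [Expr [Term [Factor b]] ++ [Expr [Term [Factor b]]]]]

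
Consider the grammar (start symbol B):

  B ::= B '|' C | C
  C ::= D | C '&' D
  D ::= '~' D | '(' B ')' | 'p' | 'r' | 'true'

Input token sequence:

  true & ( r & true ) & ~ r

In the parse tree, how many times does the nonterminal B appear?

[B [C [C [C [D true]] & [D ( [B [C [C [D r]] & [D true]]] )]] & [D ~ [D r]]]]

2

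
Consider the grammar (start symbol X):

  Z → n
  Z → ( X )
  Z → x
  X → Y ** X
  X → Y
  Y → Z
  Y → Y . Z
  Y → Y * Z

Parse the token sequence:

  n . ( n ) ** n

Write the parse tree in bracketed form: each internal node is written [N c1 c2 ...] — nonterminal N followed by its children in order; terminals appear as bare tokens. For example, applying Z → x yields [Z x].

X
Y ** X
Y . Z ** X
Z . Z ** X
n . Z ** X
n . ( X ) ** X
n . ( Y ) ** X
n . ( Z ) ** X
n . ( n ) ** X
n . ( n ) ** Y
n . ( n ) ** Z
n . ( n ) ** n

[X [Y [Y [Z n]] . [Z ( [X [Y [Z n]]] )]] ** [X [Y [Z n]]]]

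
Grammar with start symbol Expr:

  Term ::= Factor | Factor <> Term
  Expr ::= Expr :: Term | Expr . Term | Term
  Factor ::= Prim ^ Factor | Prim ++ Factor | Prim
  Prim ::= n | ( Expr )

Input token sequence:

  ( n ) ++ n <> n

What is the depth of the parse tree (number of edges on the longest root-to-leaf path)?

8

[Expr [Term [Factor [Prim ( [Expr [Term [Factor [Prim n]]]] )] ++ [Factor [Prim n]]] <> [Term [Factor [Prim n]]]]]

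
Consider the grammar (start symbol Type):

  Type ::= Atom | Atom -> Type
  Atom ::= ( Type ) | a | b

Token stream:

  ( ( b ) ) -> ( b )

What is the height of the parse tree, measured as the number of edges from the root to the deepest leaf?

6

[Type [Atom ( [Type [Atom ( [Type [Atom b]] )]] )] -> [Type [Atom ( [Type [Atom b]] )]]]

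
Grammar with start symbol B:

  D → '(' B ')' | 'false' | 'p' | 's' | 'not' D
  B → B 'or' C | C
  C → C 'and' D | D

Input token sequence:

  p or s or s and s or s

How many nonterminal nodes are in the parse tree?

[B [B [B [B [C [D p]]] or [C [D s]]] or [C [C [D s]] and [D s]]] or [C [D s]]]

14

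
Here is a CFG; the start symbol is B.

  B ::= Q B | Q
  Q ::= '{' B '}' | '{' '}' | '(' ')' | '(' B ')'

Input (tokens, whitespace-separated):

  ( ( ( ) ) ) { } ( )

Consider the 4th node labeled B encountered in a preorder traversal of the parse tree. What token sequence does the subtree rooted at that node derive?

{ } ( )

[B [Q ( [B [Q ( [B [Q ( )]] )]] )] [B [Q { }] [B [Q ( )]]]]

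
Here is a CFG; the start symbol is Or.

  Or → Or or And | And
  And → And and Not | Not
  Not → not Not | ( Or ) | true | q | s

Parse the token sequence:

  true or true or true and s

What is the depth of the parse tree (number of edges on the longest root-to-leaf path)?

5

[Or [Or [Or [And [Not true]]] or [And [Not true]]] or [And [And [Not true]] and [Not s]]]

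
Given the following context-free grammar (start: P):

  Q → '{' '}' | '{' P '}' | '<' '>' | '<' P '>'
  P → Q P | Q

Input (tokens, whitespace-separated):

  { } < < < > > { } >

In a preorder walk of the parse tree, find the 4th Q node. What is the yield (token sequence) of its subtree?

< >

[P [Q { }] [P [Q < [P [Q < [P [Q < >]] >] [P [Q { }]]] >]]]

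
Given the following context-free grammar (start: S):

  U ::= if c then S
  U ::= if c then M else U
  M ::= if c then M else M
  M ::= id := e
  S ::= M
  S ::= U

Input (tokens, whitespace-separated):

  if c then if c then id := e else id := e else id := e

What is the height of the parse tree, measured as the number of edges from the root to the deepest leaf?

[S [M if c then [M if c then [M id := e] else [M id := e]] else [M id := e]]]

4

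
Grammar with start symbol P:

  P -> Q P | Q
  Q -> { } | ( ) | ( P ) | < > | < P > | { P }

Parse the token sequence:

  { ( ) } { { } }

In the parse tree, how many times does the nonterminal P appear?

4

[P [Q { [P [Q ( )]] }] [P [Q { [P [Q { }]] }]]]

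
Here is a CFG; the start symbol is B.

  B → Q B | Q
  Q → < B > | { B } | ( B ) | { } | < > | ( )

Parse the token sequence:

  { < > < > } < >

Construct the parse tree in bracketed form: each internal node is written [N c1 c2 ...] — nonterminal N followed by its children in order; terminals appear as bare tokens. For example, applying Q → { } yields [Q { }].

[B [Q { [B [Q < >] [B [Q < >]]] }] [B [Q < >]]]

B
Q B
{ B } B
{ Q B } B
{ < > B } B
{ < > Q } B
{ < > < > } B
{ < > < > } Q
{ < > < > } < >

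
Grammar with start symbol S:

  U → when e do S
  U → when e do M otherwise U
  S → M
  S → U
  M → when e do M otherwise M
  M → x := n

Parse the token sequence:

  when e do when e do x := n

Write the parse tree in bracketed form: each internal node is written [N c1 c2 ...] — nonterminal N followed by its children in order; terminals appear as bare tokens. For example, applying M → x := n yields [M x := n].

S
U
when e do S
when e do U
when e do when e do S
when e do when e do M
when e do when e do x := n

[S [U when e do [S [U when e do [S [M x := n]]]]]]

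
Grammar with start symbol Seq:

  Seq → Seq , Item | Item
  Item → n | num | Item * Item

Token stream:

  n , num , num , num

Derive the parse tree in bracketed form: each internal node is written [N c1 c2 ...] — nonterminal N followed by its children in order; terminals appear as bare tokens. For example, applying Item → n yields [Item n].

[Seq [Seq [Seq [Seq [Item n]] , [Item num]] , [Item num]] , [Item num]]

Seq
Seq , Item
Seq , Item , Item
Seq , Item , Item , Item
Item , Item , Item , Item
n , Item , Item , Item
n , num , Item , Item
n , num , num , Item
n , num , num , num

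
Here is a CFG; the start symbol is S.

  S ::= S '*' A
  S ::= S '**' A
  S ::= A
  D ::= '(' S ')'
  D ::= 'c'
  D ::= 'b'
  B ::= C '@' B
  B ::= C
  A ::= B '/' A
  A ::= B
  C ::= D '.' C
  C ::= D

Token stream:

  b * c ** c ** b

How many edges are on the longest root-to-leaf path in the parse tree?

8

[S [S [S [S [A [B [C [D b]]]]] * [A [B [C [D c]]]]] ** [A [B [C [D c]]]]] ** [A [B [C [D b]]]]]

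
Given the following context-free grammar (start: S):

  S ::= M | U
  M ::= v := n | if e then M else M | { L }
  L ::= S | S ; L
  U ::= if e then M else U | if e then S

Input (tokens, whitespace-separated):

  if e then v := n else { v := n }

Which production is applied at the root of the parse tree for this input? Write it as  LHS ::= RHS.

S ::= M

[S [M if e then [M v := n] else [M { [L [S [M v := n]]] }]]]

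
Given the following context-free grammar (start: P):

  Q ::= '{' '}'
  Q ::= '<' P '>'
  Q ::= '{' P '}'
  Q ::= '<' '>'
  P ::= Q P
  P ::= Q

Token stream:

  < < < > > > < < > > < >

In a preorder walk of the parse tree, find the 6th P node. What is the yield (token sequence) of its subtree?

< >

[P [Q < [P [Q < [P [Q < >]] >]] >] [P [Q < [P [Q < >]] >] [P [Q < >]]]]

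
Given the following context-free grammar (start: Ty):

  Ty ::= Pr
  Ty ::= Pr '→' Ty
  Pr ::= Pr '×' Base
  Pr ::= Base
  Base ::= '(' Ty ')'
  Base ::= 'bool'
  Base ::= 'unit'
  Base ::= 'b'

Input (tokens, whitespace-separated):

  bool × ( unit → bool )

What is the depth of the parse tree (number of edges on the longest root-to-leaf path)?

[Ty [Pr [Pr [Base bool]] × [Base ( [Ty [Pr [Base unit]] → [Ty [Pr [Base bool]]]] )]]]

7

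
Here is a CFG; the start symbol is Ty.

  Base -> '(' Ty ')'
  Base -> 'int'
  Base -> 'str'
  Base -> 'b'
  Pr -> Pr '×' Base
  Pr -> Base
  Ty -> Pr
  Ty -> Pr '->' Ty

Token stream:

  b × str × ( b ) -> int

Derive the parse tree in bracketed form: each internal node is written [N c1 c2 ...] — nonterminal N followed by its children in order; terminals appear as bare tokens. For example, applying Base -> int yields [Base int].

[Ty [Pr [Pr [Pr [Base b]] × [Base str]] × [Base ( [Ty [Pr [Base b]]] )]] -> [Ty [Pr [Base int]]]]

Ty
Pr -> Ty
Pr × Base -> Ty
Pr × Base × Base -> Ty
Base × Base × Base -> Ty
b × Base × Base -> Ty
b × str × Base -> Ty
b × str × ( Ty ) -> Ty
b × str × ( Pr ) -> Ty
b × str × ( Base ) -> Ty
b × str × ( b ) -> Ty
b × str × ( b ) -> Pr
b × str × ( b ) -> Base
b × str × ( b ) -> int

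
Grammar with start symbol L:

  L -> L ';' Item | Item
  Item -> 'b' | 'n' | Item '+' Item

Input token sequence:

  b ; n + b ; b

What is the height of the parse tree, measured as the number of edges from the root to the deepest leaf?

4

[L [L [L [Item b]] ; [Item [Item n] + [Item b]]] ; [Item b]]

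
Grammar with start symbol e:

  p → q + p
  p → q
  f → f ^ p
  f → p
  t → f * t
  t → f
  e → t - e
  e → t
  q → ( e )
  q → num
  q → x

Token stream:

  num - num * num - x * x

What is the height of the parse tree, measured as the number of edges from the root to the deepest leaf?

[e [t [f [p [q num]]]] - [e [t [f [p [q num]]] * [t [f [p [q num]]]]] - [e [t [f [p [q x]]] * [t [f [p [q x]]]]]]]]

8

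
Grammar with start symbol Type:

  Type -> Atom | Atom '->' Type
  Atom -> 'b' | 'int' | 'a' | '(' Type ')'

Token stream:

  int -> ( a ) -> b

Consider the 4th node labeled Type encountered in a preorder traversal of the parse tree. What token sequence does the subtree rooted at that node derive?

[Type [Atom int] -> [Type [Atom ( [Type [Atom a]] )] -> [Type [Atom b]]]]

b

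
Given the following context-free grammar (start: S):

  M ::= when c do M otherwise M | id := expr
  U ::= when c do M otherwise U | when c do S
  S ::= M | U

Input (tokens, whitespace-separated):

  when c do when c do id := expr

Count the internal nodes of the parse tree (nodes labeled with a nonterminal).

[S [U when c do [S [U when c do [S [M id := expr]]]]]]

6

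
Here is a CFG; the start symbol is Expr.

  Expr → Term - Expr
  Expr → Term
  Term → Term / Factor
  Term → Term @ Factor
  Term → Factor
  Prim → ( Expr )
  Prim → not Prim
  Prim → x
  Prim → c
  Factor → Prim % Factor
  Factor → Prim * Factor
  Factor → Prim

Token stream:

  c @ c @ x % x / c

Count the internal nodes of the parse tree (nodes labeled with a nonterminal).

15

[Expr [Term [Term [Term [Term [Factor [Prim c]]] @ [Factor [Prim c]]] @ [Factor [Prim x] % [Factor [Prim x]]]] / [Factor [Prim c]]]]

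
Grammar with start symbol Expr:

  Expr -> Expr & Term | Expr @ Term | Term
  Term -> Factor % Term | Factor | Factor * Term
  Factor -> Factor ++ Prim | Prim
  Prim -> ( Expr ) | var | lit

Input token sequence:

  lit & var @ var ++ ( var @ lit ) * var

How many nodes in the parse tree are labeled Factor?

[Expr [Expr [Expr [Term [Factor [Prim lit]]]] & [Term [Factor [Prim var]]]] @ [Term [Factor [Factor [Prim var]] ++ [Prim ( [Expr [Expr [Term [Factor [Prim var]]]] @ [Term [Factor [Prim lit]]]] )]] * [Term [Factor [Prim var]]]]]

7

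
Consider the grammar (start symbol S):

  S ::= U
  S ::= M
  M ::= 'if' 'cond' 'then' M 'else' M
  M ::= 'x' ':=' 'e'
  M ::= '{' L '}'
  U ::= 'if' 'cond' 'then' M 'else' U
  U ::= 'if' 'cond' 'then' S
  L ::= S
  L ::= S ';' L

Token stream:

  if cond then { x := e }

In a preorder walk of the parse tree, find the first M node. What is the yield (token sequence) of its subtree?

[S [U if cond then [S [M { [L [S [M x := e]]] }]]]]

{ x := e }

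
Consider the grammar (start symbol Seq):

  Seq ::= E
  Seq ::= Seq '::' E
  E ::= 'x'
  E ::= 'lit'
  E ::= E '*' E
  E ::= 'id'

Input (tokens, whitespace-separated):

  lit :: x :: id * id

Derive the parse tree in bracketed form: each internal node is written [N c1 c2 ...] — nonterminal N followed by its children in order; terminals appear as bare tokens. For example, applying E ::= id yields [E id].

[Seq [Seq [Seq [E lit]] :: [E x]] :: [E [E id] * [E id]]]

Seq
Seq :: E
Seq :: E :: E
E :: E :: E
lit :: E :: E
lit :: x :: E
lit :: x :: E * E
lit :: x :: id * E
lit :: x :: id * id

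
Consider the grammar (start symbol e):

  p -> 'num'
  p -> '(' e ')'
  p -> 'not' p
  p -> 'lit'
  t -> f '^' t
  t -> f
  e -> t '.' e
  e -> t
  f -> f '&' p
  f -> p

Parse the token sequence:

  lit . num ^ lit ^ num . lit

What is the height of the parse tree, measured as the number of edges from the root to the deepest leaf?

[e [t [f [p lit]]] . [e [t [f [p num]] ^ [t [f [p lit]] ^ [t [f [p num]]]]] . [e [t [f [p lit]]]]]]

7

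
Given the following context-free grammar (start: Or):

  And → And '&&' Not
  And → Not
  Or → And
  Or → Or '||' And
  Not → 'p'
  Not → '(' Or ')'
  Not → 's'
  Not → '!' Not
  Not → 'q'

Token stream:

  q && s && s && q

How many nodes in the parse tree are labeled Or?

1

[Or [And [And [And [And [Not q]] && [Not s]] && [Not s]] && [Not q]]]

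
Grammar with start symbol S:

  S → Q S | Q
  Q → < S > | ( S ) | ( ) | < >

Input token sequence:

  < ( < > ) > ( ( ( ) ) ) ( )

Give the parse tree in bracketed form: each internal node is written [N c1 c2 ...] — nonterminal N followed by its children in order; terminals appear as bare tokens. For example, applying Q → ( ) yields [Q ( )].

[S [Q < [S [Q ( [S [Q < >]] )]] >] [S [Q ( [S [Q ( [S [Q ( )]] )]] )] [S [Q ( )]]]]

S
Q S
< S > S
< Q > S
< ( S ) > S
< ( Q ) > S
< ( < > ) > S
< ( < > ) > Q S
< ( < > ) > ( S ) S
< ( < > ) > ( Q ) S
< ( < > ) > ( ( S ) ) S
< ( < > ) > ( ( Q ) ) S
< ( < > ) > ( ( ( ) ) ) S
< ( < > ) > ( ( ( ) ) ) Q
< ( < > ) > ( ( ( ) ) ) ( )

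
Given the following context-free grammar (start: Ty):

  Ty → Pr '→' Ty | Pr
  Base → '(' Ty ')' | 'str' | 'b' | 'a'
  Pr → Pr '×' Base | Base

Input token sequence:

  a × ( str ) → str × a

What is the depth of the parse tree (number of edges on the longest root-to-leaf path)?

[Ty [Pr [Pr [Base a]] × [Base ( [Ty [Pr [Base str]]] )]] → [Ty [Pr [Pr [Base str]] × [Base a]]]]

6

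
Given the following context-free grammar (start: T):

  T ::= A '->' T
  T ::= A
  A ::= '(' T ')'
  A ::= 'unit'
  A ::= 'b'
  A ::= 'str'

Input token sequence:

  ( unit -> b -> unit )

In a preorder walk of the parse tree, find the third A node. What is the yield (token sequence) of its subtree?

[T [A ( [T [A unit] -> [T [A b] -> [T [A unit]]]] )]]

b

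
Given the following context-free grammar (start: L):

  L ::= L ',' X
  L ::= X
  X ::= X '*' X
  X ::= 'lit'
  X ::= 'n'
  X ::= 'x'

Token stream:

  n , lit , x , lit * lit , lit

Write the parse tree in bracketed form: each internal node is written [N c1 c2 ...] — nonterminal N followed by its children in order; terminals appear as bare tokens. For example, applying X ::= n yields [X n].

[L [L [L [L [L [X n]] , [X lit]] , [X x]] , [X [X lit] * [X lit]]] , [X lit]]

L
L , X
L , X , X
L , X , X , X
L , X , X , X , X
X , X , X , X , X
n , X , X , X , X
n , lit , X , X , X
n , lit , x , X , X
n , lit , x , X * X , X
n , lit , x , lit * X , X
n , lit , x , lit * lit , X
n , lit , x , lit * lit , lit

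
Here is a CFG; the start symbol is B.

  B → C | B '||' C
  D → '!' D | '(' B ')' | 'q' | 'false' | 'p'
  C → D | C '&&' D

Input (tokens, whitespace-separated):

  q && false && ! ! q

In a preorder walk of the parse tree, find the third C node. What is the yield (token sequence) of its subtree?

[B [C [C [C [D q]] && [D false]] && [D ! [D ! [D q]]]]]

q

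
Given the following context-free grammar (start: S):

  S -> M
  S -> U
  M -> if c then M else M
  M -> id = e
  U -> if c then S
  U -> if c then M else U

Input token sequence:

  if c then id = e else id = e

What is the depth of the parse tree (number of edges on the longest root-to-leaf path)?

[S [M if c then [M id = e] else [M id = e]]]

3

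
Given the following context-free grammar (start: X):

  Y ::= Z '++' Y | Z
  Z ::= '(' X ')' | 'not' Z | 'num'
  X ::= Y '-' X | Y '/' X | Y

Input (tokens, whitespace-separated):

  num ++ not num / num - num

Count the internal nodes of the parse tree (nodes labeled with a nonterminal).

12

[X [Y [Z num] ++ [Y [Z not [Z num]]]] / [X [Y [Z num]] - [X [Y [Z num]]]]]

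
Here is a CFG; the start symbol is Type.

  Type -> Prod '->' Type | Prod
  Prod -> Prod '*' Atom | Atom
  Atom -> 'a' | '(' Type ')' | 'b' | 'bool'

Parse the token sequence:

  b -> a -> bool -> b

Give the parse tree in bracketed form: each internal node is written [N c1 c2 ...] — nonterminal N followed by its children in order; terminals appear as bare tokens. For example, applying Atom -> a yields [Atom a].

Type
Prod -> Type
Atom -> Type
b -> Type
b -> Prod -> Type
b -> Atom -> Type
b -> a -> Type
b -> a -> Prod -> Type
b -> a -> Atom -> Type
b -> a -> bool -> Type
b -> a -> bool -> Prod
b -> a -> bool -> Atom
b -> a -> bool -> b

[Type [Prod [Atom b]] -> [Type [Prod [Atom a]] -> [Type [Prod [Atom bool]] -> [Type [Prod [Atom b]]]]]]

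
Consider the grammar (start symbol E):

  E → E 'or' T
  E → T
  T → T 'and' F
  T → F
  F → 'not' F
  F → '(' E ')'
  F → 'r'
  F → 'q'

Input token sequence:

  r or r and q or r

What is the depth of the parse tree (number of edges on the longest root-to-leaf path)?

5

[E [E [E [T [F r]]] or [T [T [F r]] and [F q]]] or [T [F r]]]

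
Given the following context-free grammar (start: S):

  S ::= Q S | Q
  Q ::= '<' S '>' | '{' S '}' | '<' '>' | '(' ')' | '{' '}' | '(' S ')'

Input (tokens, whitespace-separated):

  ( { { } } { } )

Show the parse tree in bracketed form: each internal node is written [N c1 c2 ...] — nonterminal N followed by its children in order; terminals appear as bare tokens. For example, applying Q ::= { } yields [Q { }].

S
Q
( S )
( Q S )
( { S } S )
( { Q } S )
( { { } } S )
( { { } } Q )
( { { } } { } )

[S [Q ( [S [Q { [S [Q { }]] }] [S [Q { }]]] )]]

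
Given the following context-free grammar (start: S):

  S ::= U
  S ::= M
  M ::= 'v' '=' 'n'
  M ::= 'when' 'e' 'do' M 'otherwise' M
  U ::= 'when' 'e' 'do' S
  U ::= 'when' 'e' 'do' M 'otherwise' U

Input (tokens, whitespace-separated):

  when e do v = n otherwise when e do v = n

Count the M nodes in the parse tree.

2

[S [U when e do [M v = n] otherwise [U when e do [S [M v = n]]]]]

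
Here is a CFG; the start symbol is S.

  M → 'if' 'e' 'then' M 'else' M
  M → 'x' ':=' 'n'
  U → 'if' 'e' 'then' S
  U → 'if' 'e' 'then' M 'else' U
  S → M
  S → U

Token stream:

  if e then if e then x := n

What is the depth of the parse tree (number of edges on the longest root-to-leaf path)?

6

[S [U if e then [S [U if e then [S [M x := n]]]]]]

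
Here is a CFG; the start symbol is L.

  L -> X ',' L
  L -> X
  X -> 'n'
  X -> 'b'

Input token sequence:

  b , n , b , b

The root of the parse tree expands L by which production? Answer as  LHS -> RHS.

L -> X ',' L

[L [X b] , [L [X n] , [L [X b] , [L [X b]]]]]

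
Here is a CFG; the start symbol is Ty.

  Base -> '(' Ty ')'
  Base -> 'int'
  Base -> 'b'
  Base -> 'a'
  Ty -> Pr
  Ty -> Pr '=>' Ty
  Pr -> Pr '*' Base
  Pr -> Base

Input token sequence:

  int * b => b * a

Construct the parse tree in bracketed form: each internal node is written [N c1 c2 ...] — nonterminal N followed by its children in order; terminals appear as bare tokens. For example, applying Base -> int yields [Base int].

Ty
Pr => Ty
Pr * Base => Ty
Base * Base => Ty
int * Base => Ty
int * b => Ty
int * b => Pr
int * b => Pr * Base
int * b => Base * Base
int * b => b * Base
int * b => b * a

[Ty [Pr [Pr [Base int]] * [Base b]] => [Ty [Pr [Pr [Base b]] * [Base a]]]]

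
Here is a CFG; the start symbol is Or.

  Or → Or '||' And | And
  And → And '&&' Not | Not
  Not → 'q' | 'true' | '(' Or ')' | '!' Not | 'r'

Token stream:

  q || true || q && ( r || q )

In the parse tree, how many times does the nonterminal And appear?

[Or [Or [Or [And [Not q]]] || [And [Not true]]] || [And [And [Not q]] && [Not ( [Or [Or [And [Not r]]] || [And [Not q]]] )]]]

6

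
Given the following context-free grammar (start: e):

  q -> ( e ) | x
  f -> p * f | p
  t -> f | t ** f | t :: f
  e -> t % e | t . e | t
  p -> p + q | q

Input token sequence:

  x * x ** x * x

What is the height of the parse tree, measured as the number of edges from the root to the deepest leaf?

[e [t [t [f [p [q x]] * [f [p [q x]]]]] ** [f [p [q x]] * [f [p [q x]]]]]]

7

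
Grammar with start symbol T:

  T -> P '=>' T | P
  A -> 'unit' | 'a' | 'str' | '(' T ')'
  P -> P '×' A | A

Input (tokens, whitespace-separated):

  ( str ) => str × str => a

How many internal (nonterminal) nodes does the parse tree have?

[T [P [A ( [T [P [A str]]] )]] => [T [P [P [A str]] × [A str]] => [T [P [A a]]]]]

14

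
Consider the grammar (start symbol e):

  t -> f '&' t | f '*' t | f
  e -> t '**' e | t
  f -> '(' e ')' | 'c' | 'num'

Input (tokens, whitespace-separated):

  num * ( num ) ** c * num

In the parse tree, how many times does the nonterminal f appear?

5

[e [t [f num] * [t [f ( [e [t [f num]]] )]]] ** [e [t [f c] * [t [f num]]]]]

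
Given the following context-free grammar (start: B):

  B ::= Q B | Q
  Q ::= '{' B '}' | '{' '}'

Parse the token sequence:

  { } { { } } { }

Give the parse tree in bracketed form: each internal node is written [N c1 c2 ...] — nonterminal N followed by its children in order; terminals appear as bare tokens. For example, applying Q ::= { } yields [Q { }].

B
Q B
{ } B
{ } Q B
{ } { B } B
{ } { Q } B
{ } { { } } B
{ } { { } } Q
{ } { { } } { }

[B [Q { }] [B [Q { [B [Q { }]] }] [B [Q { }]]]]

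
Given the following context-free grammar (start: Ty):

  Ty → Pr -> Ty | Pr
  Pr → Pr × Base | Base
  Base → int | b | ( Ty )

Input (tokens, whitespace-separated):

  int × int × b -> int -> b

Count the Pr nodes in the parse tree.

[Ty [Pr [Pr [Pr [Base int]] × [Base int]] × [Base b]] -> [Ty [Pr [Base int]] -> [Ty [Pr [Base b]]]]]

5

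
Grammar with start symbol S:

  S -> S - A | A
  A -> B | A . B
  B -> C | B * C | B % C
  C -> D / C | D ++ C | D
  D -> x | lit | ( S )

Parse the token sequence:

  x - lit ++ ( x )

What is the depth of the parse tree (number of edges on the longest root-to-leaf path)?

[S [S [A [B [C [D x]]]]] - [A [B [C [D lit] ++ [C [D ( [S [A [B [C [D x]]]]] )]]]]]]

11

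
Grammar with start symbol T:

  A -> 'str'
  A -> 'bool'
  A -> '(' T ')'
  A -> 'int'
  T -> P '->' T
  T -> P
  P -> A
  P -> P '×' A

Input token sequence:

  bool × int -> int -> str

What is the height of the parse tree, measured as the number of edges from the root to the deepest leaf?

5

[T [P [P [A bool]] × [A int]] -> [T [P [A int]] -> [T [P [A str]]]]]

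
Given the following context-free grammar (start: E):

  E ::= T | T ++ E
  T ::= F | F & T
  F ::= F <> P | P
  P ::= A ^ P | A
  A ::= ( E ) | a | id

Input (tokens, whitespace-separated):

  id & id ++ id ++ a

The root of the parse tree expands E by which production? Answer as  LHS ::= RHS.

[E [T [F [P [A id]]] & [T [F [P [A id]]]]] ++ [E [T [F [P [A id]]]] ++ [E [T [F [P [A a]]]]]]]

E ::= T ++ E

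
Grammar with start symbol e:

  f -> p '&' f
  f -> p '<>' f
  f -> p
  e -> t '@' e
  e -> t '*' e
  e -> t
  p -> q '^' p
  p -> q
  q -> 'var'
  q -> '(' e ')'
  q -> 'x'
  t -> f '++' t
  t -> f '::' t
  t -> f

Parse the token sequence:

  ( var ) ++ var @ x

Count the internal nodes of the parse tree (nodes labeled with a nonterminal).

[e [t [f [p [q ( [e [t [f [p [q var]]]]] )]]] ++ [t [f [p [q var]]]]] @ [e [t [f [p [q x]]]]]]

19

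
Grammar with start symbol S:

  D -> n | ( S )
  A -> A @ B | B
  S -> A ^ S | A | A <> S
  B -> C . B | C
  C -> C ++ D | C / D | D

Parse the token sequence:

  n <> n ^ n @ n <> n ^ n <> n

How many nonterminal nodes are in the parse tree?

34

[S [A [B [C [D n]]]] <> [S [A [B [C [D n]]]] ^ [S [A [A [B [C [D n]]]] @ [B [C [D n]]]] <> [S [A [B [C [D n]]]] ^ [S [A [B [C [D n]]]] <> [S [A [B [C [D n]]]]]]]]]]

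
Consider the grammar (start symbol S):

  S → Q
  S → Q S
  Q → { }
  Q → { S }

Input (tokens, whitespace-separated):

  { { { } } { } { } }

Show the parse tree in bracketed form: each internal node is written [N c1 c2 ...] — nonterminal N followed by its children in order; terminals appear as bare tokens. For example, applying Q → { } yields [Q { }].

S
Q
{ S }
{ Q S }
{ { S } S }
{ { Q } S }
{ { { } } S }
{ { { } } Q S }
{ { { } } { } S }
{ { { } } { } Q }
{ { { } } { } { } }

[S [Q { [S [Q { [S [Q { }]] }] [S [Q { }] [S [Q { }]]]] }]]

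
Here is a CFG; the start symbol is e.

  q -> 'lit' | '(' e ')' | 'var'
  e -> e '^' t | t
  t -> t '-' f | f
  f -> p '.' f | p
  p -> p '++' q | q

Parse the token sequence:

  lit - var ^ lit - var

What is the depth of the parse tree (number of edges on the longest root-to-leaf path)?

7

[e [e [t [t [f [p [q lit]]]] - [f [p [q var]]]]] ^ [t [t [f [p [q lit]]]] - [f [p [q var]]]]]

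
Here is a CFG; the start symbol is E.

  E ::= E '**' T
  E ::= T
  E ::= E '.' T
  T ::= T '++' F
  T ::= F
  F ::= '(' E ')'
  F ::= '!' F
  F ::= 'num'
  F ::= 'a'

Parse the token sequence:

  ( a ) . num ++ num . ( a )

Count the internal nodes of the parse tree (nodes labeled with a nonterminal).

[E [E [E [T [F ( [E [T [F a]]] )]]] . [T [T [F num]] ++ [F num]]] . [T [F ( [E [T [F a]]] )]]]

17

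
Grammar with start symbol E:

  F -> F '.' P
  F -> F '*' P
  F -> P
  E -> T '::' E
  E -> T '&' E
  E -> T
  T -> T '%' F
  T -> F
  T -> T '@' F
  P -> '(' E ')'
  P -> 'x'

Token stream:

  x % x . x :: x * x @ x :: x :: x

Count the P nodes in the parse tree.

8

[E [T [T [F [P x]]] % [F [F [P x]] . [P x]]] :: [E [T [T [F [F [P x]] * [P x]]] @ [F [P x]]] :: [E [T [F [P x]]] :: [E [T [F [P x]]]]]]]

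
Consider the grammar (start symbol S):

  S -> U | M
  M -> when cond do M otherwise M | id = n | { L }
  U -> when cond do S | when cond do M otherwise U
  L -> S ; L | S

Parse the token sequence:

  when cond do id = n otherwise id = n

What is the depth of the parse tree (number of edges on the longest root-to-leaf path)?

3

[S [M when cond do [M id = n] otherwise [M id = n]]]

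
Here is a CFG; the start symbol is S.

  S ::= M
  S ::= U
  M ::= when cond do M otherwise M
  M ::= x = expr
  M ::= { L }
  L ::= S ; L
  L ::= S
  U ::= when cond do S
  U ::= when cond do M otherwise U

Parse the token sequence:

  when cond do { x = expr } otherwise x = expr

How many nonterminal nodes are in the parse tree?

[S [M when cond do [M { [L [S [M x = expr]]] }] otherwise [M x = expr]]]

7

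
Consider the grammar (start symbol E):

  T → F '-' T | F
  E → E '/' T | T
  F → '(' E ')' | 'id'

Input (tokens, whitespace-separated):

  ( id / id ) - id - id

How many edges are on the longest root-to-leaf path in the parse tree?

7

[E [T [F ( [E [E [T [F id]]] / [T [F id]]] )] - [T [F id] - [T [F id]]]]]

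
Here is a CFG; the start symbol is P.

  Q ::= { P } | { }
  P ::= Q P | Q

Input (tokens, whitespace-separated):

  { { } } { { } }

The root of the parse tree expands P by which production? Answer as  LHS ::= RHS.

[P [Q { [P [Q { }]] }] [P [Q { [P [Q { }]] }]]]

P ::= Q P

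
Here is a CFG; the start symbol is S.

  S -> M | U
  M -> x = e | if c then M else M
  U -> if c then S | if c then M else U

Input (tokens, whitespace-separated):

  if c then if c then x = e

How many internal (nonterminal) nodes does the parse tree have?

6

[S [U if c then [S [U if c then [S [M x = e]]]]]]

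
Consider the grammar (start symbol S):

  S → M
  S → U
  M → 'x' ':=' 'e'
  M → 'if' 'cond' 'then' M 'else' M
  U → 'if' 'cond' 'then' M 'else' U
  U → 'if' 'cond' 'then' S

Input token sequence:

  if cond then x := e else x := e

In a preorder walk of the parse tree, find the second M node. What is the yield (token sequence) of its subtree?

x := e

[S [M if cond then [M x := e] else [M x := e]]]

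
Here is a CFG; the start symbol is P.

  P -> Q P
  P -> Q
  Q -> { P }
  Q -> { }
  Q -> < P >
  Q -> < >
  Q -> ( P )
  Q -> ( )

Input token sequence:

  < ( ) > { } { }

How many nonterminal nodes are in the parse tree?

8

[P [Q < [P [Q ( )]] >] [P [Q { }] [P [Q { }]]]]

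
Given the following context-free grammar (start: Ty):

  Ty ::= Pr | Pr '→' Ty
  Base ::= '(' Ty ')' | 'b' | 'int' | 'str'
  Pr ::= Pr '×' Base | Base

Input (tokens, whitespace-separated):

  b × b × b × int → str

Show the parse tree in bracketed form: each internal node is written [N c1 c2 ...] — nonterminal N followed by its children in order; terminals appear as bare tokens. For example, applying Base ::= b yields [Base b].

Ty
Pr → Ty
Pr × Base → Ty
Pr × Base × Base → Ty
Pr × Base × Base × Base → Ty
Base × Base × Base × Base → Ty
b × Base × Base × Base → Ty
b × b × Base × Base → Ty
b × b × b × Base → Ty
b × b × b × int → Ty
b × b × b × int → Pr
b × b × b × int → Base
b × b × b × int → str

[Ty [Pr [Pr [Pr [Pr [Base b]] × [Base b]] × [Base b]] × [Base int]] → [Ty [Pr [Base str]]]]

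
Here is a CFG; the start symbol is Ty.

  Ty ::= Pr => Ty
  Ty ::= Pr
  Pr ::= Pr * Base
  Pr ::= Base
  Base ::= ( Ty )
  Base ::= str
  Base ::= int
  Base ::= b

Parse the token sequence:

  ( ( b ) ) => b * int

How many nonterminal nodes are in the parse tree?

[Ty [Pr [Base ( [Ty [Pr [Base ( [Ty [Pr [Base b]]] )]]] )]] => [Ty [Pr [Pr [Base b]] * [Base int]]]]

14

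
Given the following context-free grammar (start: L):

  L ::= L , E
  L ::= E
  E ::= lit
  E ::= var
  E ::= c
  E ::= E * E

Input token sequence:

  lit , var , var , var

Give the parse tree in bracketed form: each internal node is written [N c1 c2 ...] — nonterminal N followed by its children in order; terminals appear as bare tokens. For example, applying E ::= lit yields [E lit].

[L [L [L [L [E lit]] , [E var]] , [E var]] , [E var]]

L
L , E
L , E , E
L , E , E , E
E , E , E , E
lit , E , E , E
lit , var , E , E
lit , var , var , E
lit , var , var , var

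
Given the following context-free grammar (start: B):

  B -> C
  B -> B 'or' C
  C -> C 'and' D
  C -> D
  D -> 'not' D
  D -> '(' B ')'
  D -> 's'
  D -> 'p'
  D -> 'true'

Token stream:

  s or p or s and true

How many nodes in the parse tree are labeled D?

[B [B [B [C [D s]]] or [C [D p]]] or [C [C [D s]] and [D true]]]

4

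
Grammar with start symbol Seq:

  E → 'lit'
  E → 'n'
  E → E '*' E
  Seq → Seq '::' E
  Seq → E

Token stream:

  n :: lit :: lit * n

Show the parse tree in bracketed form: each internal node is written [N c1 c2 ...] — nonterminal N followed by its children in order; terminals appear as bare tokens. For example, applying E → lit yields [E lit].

Seq
Seq :: E
Seq :: E :: E
E :: E :: E
n :: E :: E
n :: lit :: E
n :: lit :: E * E
n :: lit :: lit * E
n :: lit :: lit * n

[Seq [Seq [Seq [E n]] :: [E lit]] :: [E [E lit] * [E n]]]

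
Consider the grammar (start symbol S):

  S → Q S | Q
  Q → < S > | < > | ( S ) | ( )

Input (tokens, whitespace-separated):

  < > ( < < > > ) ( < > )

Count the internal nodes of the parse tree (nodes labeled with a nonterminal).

[S [Q < >] [S [Q ( [S [Q < [S [Q < >]] >]] )] [S [Q ( [S [Q < >]] )]]]]

12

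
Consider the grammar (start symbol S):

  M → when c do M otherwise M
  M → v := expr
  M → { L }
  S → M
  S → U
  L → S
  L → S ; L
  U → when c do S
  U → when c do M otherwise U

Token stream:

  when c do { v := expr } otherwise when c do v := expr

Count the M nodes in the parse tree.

3

[S [U when c do [M { [L [S [M v := expr]]] }] otherwise [U when c do [S [M v := expr]]]]]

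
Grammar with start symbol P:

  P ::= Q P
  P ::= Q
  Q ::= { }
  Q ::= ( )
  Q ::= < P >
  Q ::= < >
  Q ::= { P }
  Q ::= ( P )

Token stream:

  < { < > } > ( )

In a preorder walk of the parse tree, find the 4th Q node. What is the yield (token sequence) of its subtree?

[P [Q < [P [Q { [P [Q < >]] }]] >] [P [Q ( )]]]

( )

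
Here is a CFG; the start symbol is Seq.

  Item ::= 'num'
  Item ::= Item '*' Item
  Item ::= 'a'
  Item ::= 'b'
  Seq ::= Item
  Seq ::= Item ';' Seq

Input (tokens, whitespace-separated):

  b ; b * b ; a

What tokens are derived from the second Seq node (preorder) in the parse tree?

[Seq [Item b] ; [Seq [Item [Item b] * [Item b]] ; [Seq [Item a]]]]

b * b ; a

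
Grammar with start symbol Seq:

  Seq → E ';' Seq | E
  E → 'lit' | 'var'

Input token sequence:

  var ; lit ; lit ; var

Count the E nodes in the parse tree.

[Seq [E var] ; [Seq [E lit] ; [Seq [E lit] ; [Seq [E var]]]]]

4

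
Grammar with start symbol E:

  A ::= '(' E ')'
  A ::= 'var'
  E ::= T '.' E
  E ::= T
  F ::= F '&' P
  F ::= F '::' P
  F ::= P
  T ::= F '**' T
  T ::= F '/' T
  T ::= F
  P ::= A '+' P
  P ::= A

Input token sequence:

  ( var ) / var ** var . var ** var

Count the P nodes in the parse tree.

[E [T [F [P [A ( [E [T [F [P [A var]]]]] )]]] / [T [F [P [A var]]] ** [T [F [P [A var]]]]]] . [E [T [F [P [A var]]] ** [T [F [P [A var]]]]]]]

6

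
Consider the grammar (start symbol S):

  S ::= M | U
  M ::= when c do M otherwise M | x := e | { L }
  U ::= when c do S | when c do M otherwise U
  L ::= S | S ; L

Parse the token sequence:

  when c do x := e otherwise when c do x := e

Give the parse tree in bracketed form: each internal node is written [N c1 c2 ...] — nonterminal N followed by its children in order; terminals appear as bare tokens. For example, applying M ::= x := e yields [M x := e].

[S [U when c do [M x := e] otherwise [U when c do [S [M x := e]]]]]

S
U
when c do M otherwise U
when c do x := e otherwise U
when c do x := e otherwise when c do S
when c do x := e otherwise when c do M
when c do x := e otherwise when c do x := e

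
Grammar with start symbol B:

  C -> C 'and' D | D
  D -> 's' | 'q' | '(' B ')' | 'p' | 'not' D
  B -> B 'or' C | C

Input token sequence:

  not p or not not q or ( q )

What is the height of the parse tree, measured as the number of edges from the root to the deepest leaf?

6

[B [B [B [C [D not [D p]]]] or [C [D not [D not [D q]]]]] or [C [D ( [B [C [D q]]] )]]]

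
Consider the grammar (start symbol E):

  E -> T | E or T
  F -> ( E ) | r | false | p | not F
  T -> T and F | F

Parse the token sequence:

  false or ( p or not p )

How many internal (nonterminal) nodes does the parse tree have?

13

[E [E [T [F false]]] or [T [F ( [E [E [T [F p]]] or [T [F not [F p]]]] )]]]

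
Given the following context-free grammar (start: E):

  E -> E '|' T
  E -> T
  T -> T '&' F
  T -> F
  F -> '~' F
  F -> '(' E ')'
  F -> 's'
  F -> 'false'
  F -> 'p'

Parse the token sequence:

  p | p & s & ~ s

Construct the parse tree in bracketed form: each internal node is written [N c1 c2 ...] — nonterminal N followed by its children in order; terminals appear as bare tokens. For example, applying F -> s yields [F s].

E
E | T
T | T
F | T
p | T
p | T & F
p | T & F & F
p | F & F & F
p | p & F & F
p | p & s & F
p | p & s & ~ F
p | p & s & ~ s

[E [E [T [F p]]] | [T [T [T [F p]] & [F s]] & [F ~ [F s]]]]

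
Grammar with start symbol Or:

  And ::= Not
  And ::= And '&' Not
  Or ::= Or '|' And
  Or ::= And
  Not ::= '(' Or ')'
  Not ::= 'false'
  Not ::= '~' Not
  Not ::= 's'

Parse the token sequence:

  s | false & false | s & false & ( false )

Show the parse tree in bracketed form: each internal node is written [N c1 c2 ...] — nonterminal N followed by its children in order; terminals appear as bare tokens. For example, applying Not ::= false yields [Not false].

[Or [Or [Or [And [Not s]]] | [And [And [Not false]] & [Not false]]] | [And [And [And [Not s]] & [Not false]] & [Not ( [Or [And [Not false]]] )]]]

Or
Or | And
Or | And | And
And | And | And
Not | And | And
s | And | And
s | And & Not | And
s | Not & Not | And
s | false & Not | And
s | false & false | And
s | false & false | And & Not
s | false & false | And & Not & Not
s | false & false | Not & Not & Not
s | false & false | s & Not & Not
s | false & false | s & false & Not
s | false & false | s & false & ( Or )
s | false & false | s & false & ( And )
s | false & false | s & false & ( Not )
s | false & false | s & false & ( false )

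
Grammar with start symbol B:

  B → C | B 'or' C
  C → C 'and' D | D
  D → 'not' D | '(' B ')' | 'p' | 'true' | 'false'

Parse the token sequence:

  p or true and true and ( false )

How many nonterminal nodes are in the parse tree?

[B [B [C [D p]]] or [C [C [C [D true]] and [D true]] and [D ( [B [C [D false]]] )]]]

13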